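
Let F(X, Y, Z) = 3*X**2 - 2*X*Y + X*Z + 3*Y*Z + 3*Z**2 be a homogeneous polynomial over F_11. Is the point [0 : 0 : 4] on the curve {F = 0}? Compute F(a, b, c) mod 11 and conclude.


F(0,0,4) ≡ 4 (mod 11); P is NOT on the curve.

Evaluate F(0, 0, 4) term-by-term (mod 11).
  3*X**2 ↦ 3·0·1·1 = 0
  -2*X*Y ↦ -2·0·0·1 = 0
  X*Z ↦ 1·0·1·4 = 0
  3*Y*Z ↦ 3·1·0·4 = 0
  3*Z**2 ↦ 3·1·1·16 = 48
Sum: F(0, 0, 4) = (0) + (0) + (0) + (0) + (48) = 48.
Reducing mod 11: 48 ≡ 4 (mod 11).
Since F(a, b, c) ≡ 4 ≠ 0 (mod 11), P does NOT lie on the curve.


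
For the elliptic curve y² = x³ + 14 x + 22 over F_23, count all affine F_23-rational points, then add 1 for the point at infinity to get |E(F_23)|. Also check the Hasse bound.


Affine points = {(2, 9), (2, 14), (4, 2), (4, 21), (6, 0), (7, 7), (7, 16), (8, 5), (8, 18), (9, 7), (9, 16), (10, 9), (10, 14), (11, 9), (11, 14), (12, 3), (12, 20), (13, 3), (13, 20), (14, 8), (14, 15), (16, 8), (16, 15), (21, 3), (21, 20)}; affine count = 25; |E(F_23)| = 26.

Discriminant check: Δ ∝ 4a³ + 27b² = 4·14³ + 27·22² = 4·2744 + 27·484 ≡ 9 (mod 23). Nonzero ⇒ E is nonsingular.
For each x ∈ F_23, compute rhs = x³ + 14·x + 22 mod 23, then count y ∈ F_23 with y² ≡ rhs.
  x = 0: rhs = 22, matching y values: none (0 points).
  x = 1: rhs = 14, matching y values: none (0 points).
  x = 2: rhs = 12, matching y values: 9, 14 (2 points).
  x = 3: rhs = 22, matching y values: none (0 points).
  x = 4: rhs = 4, matching y values: 2, 21 (2 points).
  x = 5: rhs = 10, matching y values: none (0 points).
  x = 6: rhs = 0, matching y values: 0 (1 points).
  x = 7: rhs = 3, matching y values: 7, 16 (2 points).
  x = 8: rhs = 2, matching y values: 5, 18 (2 points).
  x = 9: rhs = 3, matching y values: 7, 16 (2 points).
  x = 10: rhs = 12, matching y values: 9, 14 (2 points).
  x = 11: rhs = 12, matching y values: 9, 14 (2 points).
  x = 12: rhs = 9, matching y values: 3, 20 (2 points).
  x = 13: rhs = 9, matching y values: 3, 20 (2 points).
  x = 14: rhs = 18, matching y values: 8, 15 (2 points).
  x = 15: rhs = 19, matching y values: none (0 points).
  x = 16: rhs = 18, matching y values: 8, 15 (2 points).
  x = 17: rhs = 21, matching y values: none (0 points).
  x = 18: rhs = 11, matching y values: none (0 points).
  x = 19: rhs = 17, matching y values: none (0 points).
  x = 20: rhs = 22, matching y values: none (0 points).
  x = 21: rhs = 9, matching y values: 3, 20 (2 points).
  x = 22: rhs = 7, matching y values: none (0 points).
Total affine count: 25.
Full point count |E(F_23)| = 25 + 1 = 26.
Hasse bound: |26 − (23+1)| = |2| = 2 ≤ 2√23 ≈ 9.5917 ✓.


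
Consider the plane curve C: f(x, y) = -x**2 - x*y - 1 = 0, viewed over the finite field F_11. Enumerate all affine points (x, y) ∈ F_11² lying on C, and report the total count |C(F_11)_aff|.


Affine F_11-points: {(1, 9), (2, 3), (3, 4), (4, 4), (5, 8), (6, 3), (7, 7), (8, 7), (9, 8), (10, 2)}; count = 10.

For each of the 121 pairs (x, y) ∈ F_11², evaluate f(x, y) mod 11. Record the zeros.
  x = 0: [0↦10, 1↦10, 2↦10, 3↦10, 4↦10, 5↦10, 6↦10, 7↦10, 8↦10, 9↦10, 10↦10]  zeros at y ∈ ∅
  x = 1: [0↦9, 1↦8, 2↦7, 3↦6, 4↦5, 5↦4, 6↦3, 7↦2, 8↦1, 9↦0, 10↦10]  zeros at y ∈ {9}
  x = 2: [0↦6, 1↦4, 2↦2, 3↦0, 4↦9, 5↦7, 6↦5, 7↦3, 8↦1, 9↦10, 10↦8]  zeros at y ∈ {3}
  x = 3: [0↦1, 1↦9, 2↦6, 3↦3, 4↦0, 5↦8, 6↦5, 7↦2, 8↦10, 9↦7, 10↦4]  zeros at y ∈ {4}
  x = 4: [0↦5, 1↦1, 2↦8, 3↦4, 4↦0, 5↦7, 6↦3, 7↦10, 8↦6, 9↦2, 10↦9]  zeros at y ∈ {4}
  x = 5: [0↦7, 1↦2, 2↦8, 3↦3, 4↦9, 5↦4, 6↦10, 7↦5, 8↦0, 9↦6, 10↦1]  zeros at y ∈ {8}
  x = 6: [0↦7, 1↦1, 2↦6, 3↦0, 4↦5, 5↦10, 6↦4, 7↦9, 8↦3, 9↦8, 10↦2]  zeros at y ∈ {3}
  x = 7: [0↦5, 1↦9, 2↦2, 3↦6, 4↦10, 5↦3, 6↦7, 7↦0, 8↦4, 9↦8, 10↦1]  zeros at y ∈ {7}
  x = 8: [0↦1, 1↦4, 2↦7, 3↦10, 4↦2, 5↦5, 6↦8, 7↦0, 8↦3, 9↦6, 10↦9]  zeros at y ∈ {7}
  x = 9: [0↦6, 1↦8, 2↦10, 3↦1, 4↦3, 5↦5, 6↦7, 7↦9, 8↦0, 9↦2, 10↦4]  zeros at y ∈ {8}
  x = 10: [0↦9, 1↦10, 2↦0, 3↦1, 4↦2, 5↦3, 6↦4, 7↦5, 8↦6, 9↦7, 10↦8]  zeros at y ∈ {2}
Collecting zeros: affine points = {(1, 9), (2, 3), (3, 4), (4, 4), (5, 8), (6, 3), (7, 7), (8, 7), (9, 8), (10, 2)}.
Total count |C(F_11)_aff| = 10.


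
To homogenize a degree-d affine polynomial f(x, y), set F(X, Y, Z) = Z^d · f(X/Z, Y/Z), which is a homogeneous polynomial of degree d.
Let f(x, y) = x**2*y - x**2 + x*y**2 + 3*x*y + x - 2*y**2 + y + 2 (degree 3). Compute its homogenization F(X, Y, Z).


F(X, Y, Z) = X**2*Y - X**2*Z + X*Y**2 + 3*X*Y*Z + X*Z**2 - 2*Y**2*Z + Y*Z**2 + 2*Z**3

deg(f) = 3.
Substitute x = X/Z, y = Y/Z into f, then multiply by Z^3.
  monomial 1·x^2·y^1 ↦ 1·X^2·Y^1·Z^0.
  monomial -1·x^2·y^0 ↦ -1·X^2·Y^0·Z^1.
  monomial 1·x^1·y^2 ↦ 1·X^1·Y^2·Z^0.
  monomial 3·x^1·y^1 ↦ 3·X^1·Y^1·Z^1.
  monomial 1·x^1·y^0 ↦ 1·X^1·Y^0·Z^2.
  monomial -2·x^0·y^2 ↦ -2·X^0·Y^2·Z^1.
  monomial 1·x^0·y^1 ↦ 1·X^0·Y^1·Z^2.
  monomial 2·x^0·y^0 ↦ 2·X^0·Y^0·Z^3.
Collecting: F(X, Y, Z) = X**2*Y - X**2*Z + X*Y**2 + 3*X*Y*Z + X*Z**2 - 2*Y**2*Z + Y*Z**2 + 2*Z**3.


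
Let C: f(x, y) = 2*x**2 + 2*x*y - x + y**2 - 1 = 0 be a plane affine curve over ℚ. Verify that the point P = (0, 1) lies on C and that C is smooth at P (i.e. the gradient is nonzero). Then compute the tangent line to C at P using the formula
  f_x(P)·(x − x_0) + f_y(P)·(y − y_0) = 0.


Tangent line at P: x + 2*y - 2 = 0.

Step 1: f(0, 1) = 0, so P lies on C.
Step 2: partial derivatives
  f_x(x, y) = 4*x + 2*y - 1, f_y(x, y) = 2*x + 2*y.
  f_x(P) = 1, f_y(P) = 2 (gradient nonzero, so P is smooth).
Step 3: tangent line at P: 1·(x − 0) + 2·(y − 1) = 0.
Expanding: x + 2*y - 2 = 0.


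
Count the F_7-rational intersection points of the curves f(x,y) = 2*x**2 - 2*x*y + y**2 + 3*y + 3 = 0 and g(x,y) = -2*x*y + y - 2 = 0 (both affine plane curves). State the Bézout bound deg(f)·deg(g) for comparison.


Common zeros: {(1, 5)}; count = 1; Bézout bound = 4.

deg(f) = 2, deg(g) = 2, so Bézout bound = 4.
Scan x ∈ F_7. For each x, list the y ∈ F_7 with f(x, y) ≡ 0 and those with g(x, y) ≡ 0 (mod 7); the common zeros in that column are the intersection.
  x = 0: f ≡ 0 at y ∈ {1, 3}; g ≡ 0 at y ∈ {2}; common: ∅.
  x = 1: f ≡ 0 at y ∈ {1, 5}; g ≡ 0 at y ∈ {5}; common: {5}.
  x = 2: f ≡ 0 at y ∈ ∅; g ≡ 0 at y ∈ {4}; common: ∅.
  x = 3: f ≡ 0 at y ∈ {0, 3}; g ≡ 0 at y ∈ {1}; common: ∅.
  x = 4: f ≡ 0 at y ∈ {0, 5}; g ≡ 0 at y ∈ ∅; common: ∅.
  x = 5: f ≡ 0 at y ∈ ∅; g ≡ 0 at y ∈ {6}; common: ∅.
  x = 6: f ≡ 0 at y ∈ ∅; g ≡ 0 at y ∈ {3}; common: ∅.
Collecting: common zeros = {(1, 5)}, so the count is 1.
Comparison with the Bézout bound: 1 ≤ 4 = deg(f)·deg(g), as expected for curves with no common component (the affine F_7-count falls short of the bound because intersections may lie at infinity, over extension fields, or carry multiplicity).


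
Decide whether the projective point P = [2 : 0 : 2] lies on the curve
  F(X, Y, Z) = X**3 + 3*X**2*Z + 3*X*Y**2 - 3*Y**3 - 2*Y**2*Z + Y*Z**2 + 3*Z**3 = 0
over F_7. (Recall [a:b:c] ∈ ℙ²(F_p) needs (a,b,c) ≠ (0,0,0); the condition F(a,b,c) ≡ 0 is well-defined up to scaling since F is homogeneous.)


F(2,0,2) ≡ 0 (mod 7); P is on the curve.

Evaluate F(2, 0, 2) term-by-term (mod 7).
  X**3 ↦ 1·8·1·1 = 8
  3*X**2*Z ↦ 3·4·1·2 = 24
  3*X*Y**2 ↦ 3·2·0·1 = 0
  -3*Y**3 ↦ -3·1·0·1 = 0
  -2*Y**2*Z ↦ -2·1·0·2 = 0
  Y*Z**2 ↦ 1·1·0·4 = 0
  3*Z**3 ↦ 3·1·1·8 = 24
Sum: F(2, 0, 2) = (8) + (24) + (0) + (0) + (0) + (0) + (24) = 56.
Reducing mod 7: 56 ≡ 0 (mod 7).
Since F(a, b, c) ≡ 0 (mod 7), P lies on the curve.


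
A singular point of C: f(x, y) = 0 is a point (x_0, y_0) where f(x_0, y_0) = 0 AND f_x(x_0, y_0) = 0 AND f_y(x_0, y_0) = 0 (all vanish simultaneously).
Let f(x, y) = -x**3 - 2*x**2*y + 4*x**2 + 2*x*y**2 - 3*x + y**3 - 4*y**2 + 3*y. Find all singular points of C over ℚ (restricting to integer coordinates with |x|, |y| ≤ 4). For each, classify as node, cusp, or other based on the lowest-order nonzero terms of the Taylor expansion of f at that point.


Singular points: {(1, 1)}; classification: node.

Compute partial derivatives:
  f_x = -3*x**2 - 4*x*y + 8*x + 2*y**2 - 3.
  f_y = -2*x**2 + 4*x*y + 3*y**2 - 8*y + 3.
Scan x_0 ∈ {−4, ..., 4}. For each x_0, f_y(x_0, y) is a polynomial in y; find its integer roots y ∈ {−4, ..., 4}, then test f_x and f at those candidates.
  x = -4: f_y(-4, y) = 3*y**2 - 24*y - 29; no integer root y with |y| ≤ 4.
  x = -3: f_y(-3, y) = 3*y**2 - 20*y - 15; no integer root y with |y| ≤ 4.
  x = -2: f_y(-2, y) = 3*y**2 - 16*y - 5; no integer root y with |y| ≤ 4.
  x = -1: f_y(-1, y) = 3*y**2 - 12*y + 1; no integer root y with |y| ≤ 4.
  x = 0: f_y(0, y) = 3*y**2 - 8*y + 3; no integer root y with |y| ≤ 4.
  x = 1: f_y(1, y) = 3*y**2 - 4*y + 1; vanishes at y ∈ {1}. (1, 1): f_x = 0, f = 0 — SINGULAR.
  x = 2: f_y(2, y) = 3*y**2 - 5; no integer root y with |y| ≤ 4.
  x = 3: f_y(3, y) = 3*y**2 + 4*y - 15; vanishes at y ∈ {-3}. (3, -3): f_x = 48 ≠ 0.
  x = 4: f_y(4, y) = 3*y**2 + 8*y - 29; no integer root y with |y| ≤ 4.
Only singular point on the grid: (1, 1).
Classify: substitute x = 1 + u, y = 1 + v and expand: f = -u**3 - 2*u**2*v - u**2 + 2*u*v**2 + v**3 + v**2.
No constant or linear terms (consistent with a singular point). Quadratic part: -u**2 + v**2. Cubic part: -u**3 - 2*u**2*v + 2*u*v**2 + v**3.
The quadratic part v**2 - u**2 = (v − u)(v + u) splits into two distinct linear factors, so there are two distinct tangent lines y − 1 = ±(x − 1) — this is a node (ordinary double point).
Classification: node.


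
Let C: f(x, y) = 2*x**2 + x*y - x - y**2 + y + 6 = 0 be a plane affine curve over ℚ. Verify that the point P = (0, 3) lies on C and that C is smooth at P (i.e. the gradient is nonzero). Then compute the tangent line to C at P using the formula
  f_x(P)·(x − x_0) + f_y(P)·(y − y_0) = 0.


Tangent line at P: 2*x - 5*y + 15 = 0.

Step 1: f(0, 3) = 0, so P lies on C.
Step 2: partial derivatives
  f_x(x, y) = 4*x + y - 1, f_y(x, y) = x - 2*y + 1.
  f_x(P) = 2, f_y(P) = -5 (gradient nonzero, so P is smooth).
Step 3: tangent line at P: 2·(x − 0) + -5·(y − 3) = 0.
Expanding: 2*x - 5*y + 15 = 0.


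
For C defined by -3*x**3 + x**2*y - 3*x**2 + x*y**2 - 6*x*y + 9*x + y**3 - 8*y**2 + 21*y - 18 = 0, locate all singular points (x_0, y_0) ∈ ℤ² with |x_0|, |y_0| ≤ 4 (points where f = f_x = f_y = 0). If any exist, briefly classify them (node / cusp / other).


Singular points: {(0, 3)}; classification: cusp.

Compute partial derivatives:
  f_x = -9*x**2 + 2*x*y - 6*x + y**2 - 6*y + 9.
  f_y = x**2 + 2*x*y - 6*x + 3*y**2 - 16*y + 21.
Scan x_0 ∈ {−4, ..., 4}. For each x_0, f_y(x_0, y) is a polynomial in y; find its integer roots y ∈ {−4, ..., 4}, then test f_x and f at those candidates.
  x = -4: f_y(-4, y) = 3*y**2 - 24*y + 61; no integer root y with |y| ≤ 4.
  x = -3: f_y(-3, y) = 3*y**2 - 22*y + 48; no integer root y with |y| ≤ 4.
  x = -2: f_y(-2, y) = 3*y**2 - 20*y + 37; no integer root y with |y| ≤ 4.
  x = -1: f_y(-1, y) = 3*y**2 - 18*y + 28; no integer root y with |y| ≤ 4.
  x = 0: f_y(0, y) = 3*y**2 - 16*y + 21; vanishes at y ∈ {3}. (0, 3): f_x = 0, f = 0 — SINGULAR.
  x = 1: f_y(1, y) = 3*y**2 - 14*y + 16; vanishes at y ∈ {2}. (1, 2): f_x = -10 ≠ 0.
  x = 2: f_y(2, y) = 3*y**2 - 12*y + 13; no integer root y with |y| ≤ 4.
  x = 3: f_y(3, y) = 3*y**2 - 10*y + 12; no integer root y with |y| ≤ 4.
  x = 4: f_y(4, y) = 3*y**2 - 8*y + 13; no integer root y with |y| ≤ 4.
Only singular point on the grid: (0, 3).
Classify: substitute x = 0 + u, y = 3 + v and expand: f = -3*u**3 + u**2*v + u*v**2 + v**3 + v**2.
No constant or linear terms (consistent with a singular point). Quadratic part: v**2. Cubic part: -3*u**3 + u**2*v + u*v**2 + v**3.
The quadratic part v**2 is a perfect square, so there is a single (double) tangent line v = 0, i.e. y = 3. Restricting the cubic part to that line (v = 0) leaves -3*u**3 ≠ 0, so f is not divisible by v and the branch is v² ≈ 3*u**3 to lowest order — this is a cusp.
Classification: cusp.


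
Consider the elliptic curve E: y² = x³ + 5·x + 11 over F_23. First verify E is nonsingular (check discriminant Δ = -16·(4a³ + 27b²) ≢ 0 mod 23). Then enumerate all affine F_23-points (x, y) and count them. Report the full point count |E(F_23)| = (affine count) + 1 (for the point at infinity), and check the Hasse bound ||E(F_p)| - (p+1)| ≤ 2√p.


Affine points = {(2, 11), (2, 12), (4, 7), (4, 16), (5, 0), (6, 2), (6, 21), (9, 7), (9, 16), (10, 7), (10, 16), (16, 1), (16, 22), (17, 8), (17, 15), (21, 4), (21, 19)}; affine count = 17; |E(F_23)| = 18.

Discriminant check: Δ ∝ 4a³ + 27b² = 4·5³ + 27·11² = 4·125 + 27·121 ≡ 18 (mod 23). Nonzero ⇒ E is nonsingular.
For each x ∈ F_23, compute rhs = x³ + 5·x + 11 mod 23, then count y ∈ F_23 with y² ≡ rhs.
  x = 0: rhs = 11, matching y values: none (0 points).
  x = 1: rhs = 17, matching y values: none (0 points).
  x = 2: rhs = 6, matching y values: 11, 12 (2 points).
  x = 3: rhs = 7, matching y values: none (0 points).
  x = 4: rhs = 3, matching y values: 7, 16 (2 points).
  x = 5: rhs = 0, matching y values: 0 (1 points).
  x = 6: rhs = 4, matching y values: 2, 21 (2 points).
  x = 7: rhs = 21, matching y values: none (0 points).
  x = 8: rhs = 11, matching y values: none (0 points).
  x = 9: rhs = 3, matching y values: 7, 16 (2 points).
  x = 10: rhs = 3, matching y values: 7, 16 (2 points).
  x = 11: rhs = 17, matching y values: none (0 points).
  x = 12: rhs = 5, matching y values: none (0 points).
  x = 13: rhs = 19, matching y values: none (0 points).
  x = 14: rhs = 19, matching y values: none (0 points).
  x = 15: rhs = 11, matching y values: none (0 points).
  x = 16: rhs = 1, matching y values: 1, 22 (2 points).
  x = 17: rhs = 18, matching y values: 8, 15 (2 points).
  x = 18: rhs = 22, matching y values: none (0 points).
  x = 19: rhs = 19, matching y values: none (0 points).
  x = 20: rhs = 15, matching y values: none (0 points).
  x = 21: rhs = 16, matching y values: 4, 19 (2 points).
  x = 22: rhs = 5, matching y values: none (0 points).
Total affine count: 17.
Full point count |E(F_23)| = 17 + 1 = 18.
Hasse bound: |18 − (23+1)| = |-6| = 6 ≤ 2√23 ≈ 9.5917 ✓.


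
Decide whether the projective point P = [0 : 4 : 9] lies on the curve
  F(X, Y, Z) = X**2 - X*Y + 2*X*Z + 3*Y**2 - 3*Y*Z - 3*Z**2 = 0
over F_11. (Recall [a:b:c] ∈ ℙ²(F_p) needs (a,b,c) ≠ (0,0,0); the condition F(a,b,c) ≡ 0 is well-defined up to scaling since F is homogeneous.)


F(0,4,9) ≡ 5 (mod 11); P is NOT on the curve.

Evaluate F(0, 4, 9) term-by-term (mod 11).
  X**2 ↦ 1·0·1·1 = 0
  -X*Y ↦ -1·0·4·1 = 0
  2*X*Z ↦ 2·0·1·9 = 0
  3*Y**2 ↦ 3·1·16·1 = 48
  -3*Y*Z ↦ -3·1·4·9 = -108
  -3*Z**2 ↦ -3·1·1·81 = -243
Sum: F(0, 4, 9) = (0) + (0) + (0) + (48) + (-108) + (-243) = -303.
Reducing mod 11: -303 ≡ 5 (mod 11).
Since F(a, b, c) ≡ 5 ≠ 0 (mod 11), P does NOT lie on the curve.


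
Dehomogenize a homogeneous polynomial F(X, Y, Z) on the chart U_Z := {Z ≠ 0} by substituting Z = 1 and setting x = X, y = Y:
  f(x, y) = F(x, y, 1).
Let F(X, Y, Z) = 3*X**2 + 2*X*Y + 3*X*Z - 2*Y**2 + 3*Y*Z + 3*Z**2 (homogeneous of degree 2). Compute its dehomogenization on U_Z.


f(x, y) = 3*x**2 + 2*x*y + 3*x - 2*y**2 + 3*y + 3

On U_Z we set Z = 1. Each monomial c·X^i·Y^j·Z^k in F becomes c·x^i·y^j·1^k = c·x^i·y^j.
Substituting Z = 1: F(X, Y, 1) = 3*x**2 + 2*x*y + 3*x - 2*y**2 + 3*y + 3.
Note: deg(f) ≤ deg(F) = 2; strict inequality happens when F is divisible by Z (lost terms).


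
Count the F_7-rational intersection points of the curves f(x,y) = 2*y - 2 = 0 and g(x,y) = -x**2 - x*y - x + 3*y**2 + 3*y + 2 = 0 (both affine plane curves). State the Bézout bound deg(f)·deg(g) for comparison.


Common zeros: {(2, 1), (3, 1)}; count = 2; Bézout bound = 2.

deg(f) = 1, deg(g) = 2, so Bézout bound = 2.
Scan x ∈ F_7. For each x, list the y ∈ F_7 with f(x, y) ≡ 0 and those with g(x, y) ≡ 0 (mod 7); the common zeros in that column are the intersection.
  x = 0: f ≡ 0 at y ∈ {1}; g ≡ 0 at y ∈ ∅; common: ∅.
  x = 1: f ≡ 0 at y ∈ {1}; g ≡ 0 at y ∈ {0, 4}; common: ∅.
  x = 2: f ≡ 0 at y ∈ {1}; g ≡ 0 at y ∈ {1}; common: {1}.
  x = 3: f ≡ 0 at y ∈ {1}; g ≡ 0 at y ∈ {1, 6}; common: {1}.
  x = 4: f ≡ 0 at y ∈ {1}; g ≡ 0 at y ∈ {6}; common: ∅.
  x = 5: f ≡ 0 at y ∈ {1}; g ≡ 0 at y ∈ {0, 3}; common: ∅.
  x = 6: f ≡ 0 at y ∈ {1}; g ≡ 0 at y ∈ ∅; common: ∅.
Collecting: common zeros = {(2, 1), (3, 1)}, so the count is 2.
Comparison with the Bézout bound: 2 ≤ 2 = deg(f)·deg(g), as expected for curves with no common component (the bound is attained).


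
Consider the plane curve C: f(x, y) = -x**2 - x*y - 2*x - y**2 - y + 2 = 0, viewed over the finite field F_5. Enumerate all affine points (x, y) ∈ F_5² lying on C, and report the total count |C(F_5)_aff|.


Affine F_5-points: {(0, 1), (0, 3), (1, 4), (2, 1), (3, 2), (3, 4)}; count = 6.

For each of the 25 pairs (x, y) ∈ F_5², evaluate f(x, y) mod 5. Record the zeros.
  x = 0: [0↦2, 1↦0, 2↦1, 3↦0, 4↦2]  zeros at y ∈ {1, 3}
  x = 1: [0↦4, 1↦1, 2↦1, 3↦4, 4↦0]  zeros at y ∈ {4}
  x = 2: [0↦4, 1↦0, 2↦4, 3↦1, 4↦1]  zeros at y ∈ {1}
  x = 3: [0↦2, 1↦2, 2↦0, 3↦1, 4↦0]  zeros at y ∈ {2, 4}
  x = 4: [0↦3, 1↦2, 2↦4, 3↦4, 4↦2]  zeros at y ∈ ∅
Collecting zeros: affine points = {(0, 1), (0, 3), (1, 4), (2, 1), (3, 2), (3, 4)}.
Total count |C(F_5)_aff| = 6.


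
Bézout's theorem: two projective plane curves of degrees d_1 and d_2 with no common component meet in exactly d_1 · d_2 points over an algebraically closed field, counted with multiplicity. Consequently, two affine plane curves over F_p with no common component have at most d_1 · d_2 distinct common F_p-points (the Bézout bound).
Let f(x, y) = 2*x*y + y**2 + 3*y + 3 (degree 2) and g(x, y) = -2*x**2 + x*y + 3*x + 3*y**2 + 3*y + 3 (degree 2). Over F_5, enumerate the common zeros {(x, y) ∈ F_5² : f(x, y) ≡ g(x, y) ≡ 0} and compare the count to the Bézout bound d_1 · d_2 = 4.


Common zeros: ∅; count = 0; Bézout bound = 4.

deg(f) = 2, deg(g) = 2, so Bézout bound = 4.
Scan x ∈ F_5. For each x, list the y ∈ F_5 with f(x, y) ≡ 0 and those with g(x, y) ≡ 0 (mod 5); the common zeros in that column are the intersection.
  x = 0: f ≡ 0 at y ∈ ∅; g ≡ 0 at y ∈ ∅; common: ∅.
  x = 1: f ≡ 0 at y ∈ ∅; g ≡ 0 at y ∈ ∅; common: ∅.
  x = 2: f ≡ 0 at y ∈ ∅; g ≡ 0 at y ∈ ∅; common: ∅.
  x = 3: f ≡ 0 at y ∈ {2, 4}; g ≡ 0 at y ∈ ∅; common: ∅.
  x = 4: f ≡ 0 at y ∈ {1, 3}; g ≡ 0 at y ∈ ∅; common: ∅.
Collecting: common zeros = ∅, so the count is 0.
Comparison with the Bézout bound: 0 ≤ 4 = deg(f)·deg(g), as expected for curves with no common component (the affine F_5-count falls short of the bound because intersections may lie at infinity, over extension fields, or carry multiplicity).


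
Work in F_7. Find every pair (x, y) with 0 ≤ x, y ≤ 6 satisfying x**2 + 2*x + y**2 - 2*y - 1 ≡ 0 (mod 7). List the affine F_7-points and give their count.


Affine F_7-points: {(0, 4), (0, 5), (2, 0), (2, 2), (3, 0), (3, 2), (5, 4), (5, 5)}; count = 8.

For each of the 49 pairs (x, y) ∈ F_7², evaluate f(x, y) mod 7. Record the zeros.
  x = 0: [0↦6, 1↦5, 2↦6, 3↦2, 4↦0, 5↦0, 6↦2]  zeros at y ∈ {4, 5}
  x = 1: [0↦2, 1↦1, 2↦2, 3↦5, 4↦3, 5↦3, 6↦5]  zeros at y ∈ ∅
  x = 2: [0↦0, 1↦6, 2↦0, 3↦3, 4↦1, 5↦1, 6↦3]  zeros at y ∈ {0, 2}
  x = 3: [0↦0, 1↦6, 2↦0, 3↦3, 4↦1, 5↦1, 6↦3]  zeros at y ∈ {0, 2}
  x = 4: [0↦2, 1↦1, 2↦2, 3↦5, 4↦3, 5↦3, 6↦5]  zeros at y ∈ ∅
  x = 5: [0↦6, 1↦5, 2↦6, 3↦2, 4↦0, 5↦0, 6↦2]  zeros at y ∈ {4, 5}
  x = 6: [0↦5, 1↦4, 2↦5, 3↦1, 4↦6, 5↦6, 6↦1]  zeros at y ∈ ∅
Collecting zeros: affine points = {(0, 4), (0, 5), (2, 0), (2, 2), (3, 0), (3, 2), (5, 4), (5, 5)}.
Total count |C(F_7)_aff| = 8.


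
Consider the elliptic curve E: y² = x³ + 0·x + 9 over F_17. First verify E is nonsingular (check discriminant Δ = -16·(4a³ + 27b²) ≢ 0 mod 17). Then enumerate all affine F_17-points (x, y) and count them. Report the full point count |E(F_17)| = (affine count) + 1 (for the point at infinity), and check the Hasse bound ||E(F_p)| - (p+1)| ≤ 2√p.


Affine points = {(0, 3), (0, 14), (2, 0), (3, 6), (3, 11), (5, 7), (5, 10), (6, 2), (6, 15), (13, 8), (13, 9), (14, 4), (14, 13), (15, 1), (15, 16), (16, 5), (16, 12)}; affine count = 17; |E(F_17)| = 18.

Discriminant check: Δ ∝ 4a³ + 27b² = 4·0³ + 27·9² = 4·0 + 27·81 ≡ 11 (mod 17). Nonzero ⇒ E is nonsingular.
For each x ∈ F_17, compute rhs = x³ + 0·x + 9 mod 17, then count y ∈ F_17 with y² ≡ rhs.
  x = 0: rhs = 9, matching y values: 3, 14 (2 points).
  x = 1: rhs = 10, matching y values: none (0 points).
  x = 2: rhs = 0, matching y values: 0 (1 points).
  x = 3: rhs = 2, matching y values: 6, 11 (2 points).
  x = 4: rhs = 5, matching y values: none (0 points).
  x = 5: rhs = 15, matching y values: 7, 10 (2 points).
  x = 6: rhs = 4, matching y values: 2, 15 (2 points).
  x = 7: rhs = 12, matching y values: none (0 points).
  x = 8: rhs = 11, matching y values: none (0 points).
  x = 9: rhs = 7, matching y values: none (0 points).
  x = 10: rhs = 6, matching y values: none (0 points).
  x = 11: rhs = 14, matching y values: none (0 points).
  x = 12: rhs = 3, matching y values: none (0 points).
  x = 13: rhs = 13, matching y values: 8, 9 (2 points).
  x = 14: rhs = 16, matching y values: 4, 13 (2 points).
  x = 15: rhs = 1, matching y values: 1, 16 (2 points).
  x = 16: rhs = 8, matching y values: 5, 12 (2 points).
Total affine count: 17.
Full point count |E(F_17)| = 17 + 1 = 18.
Hasse bound: |18 − (17+1)| = |0| = 0 ≤ 2√17 ≈ 8.2462 ✓.


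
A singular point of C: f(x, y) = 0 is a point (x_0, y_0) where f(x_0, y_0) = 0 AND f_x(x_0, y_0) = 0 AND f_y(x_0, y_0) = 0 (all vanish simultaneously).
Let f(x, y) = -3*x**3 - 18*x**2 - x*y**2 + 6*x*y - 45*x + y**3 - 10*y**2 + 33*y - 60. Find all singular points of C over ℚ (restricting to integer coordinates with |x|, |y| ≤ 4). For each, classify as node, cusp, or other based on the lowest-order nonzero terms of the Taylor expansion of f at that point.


Singular points: {(-2, 3)}; classification: cusp.

Compute partial derivatives:
  f_x = -9*x**2 - 36*x - y**2 + 6*y - 45.
  f_y = -2*x*y + 6*x + 3*y**2 - 20*y + 33.
Scan x_0 ∈ {−4, ..., 4}. For each x_0, f_y(x_0, y) is a polynomial in y; find its integer roots y ∈ {−4, ..., 4}, then test f_x and f at those candidates.
  x = -4: f_y(-4, y) = 3*y**2 - 12*y + 9; vanishes at y ∈ {1, 3}. (-4, 1): f_x = -40 ≠ 0; (-4, 3): f_x = -36 ≠ 0.
  x = -3: f_y(-3, y) = 3*y**2 - 14*y + 15; vanishes at y ∈ {3}. (-3, 3): f_x = -9 ≠ 0.
  x = -2: f_y(-2, y) = 3*y**2 - 16*y + 21; vanishes at y ∈ {3}. (-2, 3): f_x = 0, f = 0 — SINGULAR.
  x = -1: f_y(-1, y) = 3*y**2 - 18*y + 27; vanishes at y ∈ {3}. (-1, 3): f_x = -9 ≠ 0.
  x = 0: f_y(0, y) = 3*y**2 - 20*y + 33; vanishes at y ∈ {3}. (0, 3): f_x = -36 ≠ 0.
  x = 1: f_y(1, y) = 3*y**2 - 22*y + 39; vanishes at y ∈ {3}. (1, 3): f_x = -81 ≠ 0.
  x = 2: f_y(2, y) = 3*y**2 - 24*y + 45; vanishes at y ∈ {3}. (2, 3): f_x = -144 ≠ 0.
  x = 3: f_y(3, y) = 3*y**2 - 26*y + 51; vanishes at y ∈ {3}. (3, 3): f_x = -225 ≠ 0.
  x = 4: f_y(4, y) = 3*y**2 - 28*y + 57; vanishes at y ∈ {3}. (4, 3): f_x = -324 ≠ 0.
Only singular point on the grid: (-2, 3).
Classify: substitute x = -2 + u, y = 3 + v and expand: f = -3*u**3 - u*v**2 + v**3 + v**2.
No constant or linear terms (consistent with a singular point). Quadratic part: v**2. Cubic part: -3*u**3 - u*v**2 + v**3.
The quadratic part v**2 is a perfect square, so there is a single (double) tangent line v = 0, i.e. y = 3. Restricting the cubic part to that line (v = 0) leaves -3*u**3 ≠ 0, so f is not divisible by v and the branch is v² ≈ 3*u**3 to lowest order — this is a cusp.
Classification: cusp.


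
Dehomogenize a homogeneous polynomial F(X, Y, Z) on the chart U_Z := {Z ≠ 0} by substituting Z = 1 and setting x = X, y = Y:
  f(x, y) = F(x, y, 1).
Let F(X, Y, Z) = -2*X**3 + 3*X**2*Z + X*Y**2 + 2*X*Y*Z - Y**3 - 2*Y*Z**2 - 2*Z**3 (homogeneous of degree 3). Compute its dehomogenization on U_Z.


f(x, y) = -2*x**3 + 3*x**2 + x*y**2 + 2*x*y - y**3 - 2*y - 2

On U_Z we set Z = 1. Each monomial c·X^i·Y^j·Z^k in F becomes c·x^i·y^j·1^k = c·x^i·y^j.
Substituting Z = 1: F(X, Y, 1) = -2*x**3 + 3*x**2 + x*y**2 + 2*x*y - y**3 - 2*y - 2.
Note: deg(f) ≤ deg(F) = 3; strict inequality happens when F is divisible by Z (lost terms).


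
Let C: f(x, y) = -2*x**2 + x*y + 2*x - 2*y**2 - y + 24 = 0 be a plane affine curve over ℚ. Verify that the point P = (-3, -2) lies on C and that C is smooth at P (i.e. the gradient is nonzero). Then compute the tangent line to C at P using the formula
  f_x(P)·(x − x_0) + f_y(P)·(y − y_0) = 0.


Tangent line at P: 12*x + 4*y + 44 = 0.

Step 1: f(-3, -2) = 0, so P lies on C.
Step 2: partial derivatives
  f_x(x, y) = -4*x + y + 2, f_y(x, y) = x - 4*y - 1.
  f_x(P) = 12, f_y(P) = 4 (gradient nonzero, so P is smooth).
Step 3: tangent line at P: 12·(x − -3) + 4·(y − -2) = 0.
Expanding: 12*x + 4*y + 44 = 0.


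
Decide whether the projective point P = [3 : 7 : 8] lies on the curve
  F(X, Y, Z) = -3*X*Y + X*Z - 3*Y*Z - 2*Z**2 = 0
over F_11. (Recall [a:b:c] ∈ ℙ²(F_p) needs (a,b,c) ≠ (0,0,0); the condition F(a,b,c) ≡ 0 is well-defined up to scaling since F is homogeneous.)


F(3,7,8) ≡ 6 (mod 11); P is NOT on the curve.

Evaluate F(3, 7, 8) term-by-term (mod 11).
  -3*X*Y ↦ -3·3·7·1 = -63
  X*Z ↦ 1·3·1·8 = 24
  -3*Y*Z ↦ -3·1·7·8 = -168
  -2*Z**2 ↦ -2·1·1·64 = -128
Sum: F(3, 7, 8) = (-63) + (24) + (-168) + (-128) = -335.
Reducing mod 11: -335 ≡ 6 (mod 11).
Since F(a, b, c) ≡ 6 ≠ 0 (mod 11), P does NOT lie on the curve.


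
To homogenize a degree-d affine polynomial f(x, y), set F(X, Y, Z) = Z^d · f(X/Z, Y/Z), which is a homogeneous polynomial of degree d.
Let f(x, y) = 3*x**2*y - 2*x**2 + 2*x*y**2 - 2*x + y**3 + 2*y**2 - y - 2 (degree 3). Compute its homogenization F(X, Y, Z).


F(X, Y, Z) = 3*X**2*Y - 2*X**2*Z + 2*X*Y**2 - 2*X*Z**2 + Y**3 + 2*Y**2*Z - Y*Z**2 - 2*Z**3

deg(f) = 3.
Substitute x = X/Z, y = Y/Z into f, then multiply by Z^3.
  monomial 3·x^2·y^1 ↦ 3·X^2·Y^1·Z^0.
  monomial -2·x^2·y^0 ↦ -2·X^2·Y^0·Z^1.
  monomial 2·x^1·y^2 ↦ 2·X^1·Y^2·Z^0.
  monomial -2·x^1·y^0 ↦ -2·X^1·Y^0·Z^2.
  monomial 1·x^0·y^3 ↦ 1·X^0·Y^3·Z^0.
  monomial 2·x^0·y^2 ↦ 2·X^0·Y^2·Z^1.
  monomial -1·x^0·y^1 ↦ -1·X^0·Y^1·Z^2.
  monomial -2·x^0·y^0 ↦ -2·X^0·Y^0·Z^3.
Collecting: F(X, Y, Z) = 3*X**2*Y - 2*X**2*Z + 2*X*Y**2 - 2*X*Z**2 + Y**3 + 2*Y**2*Z - Y*Z**2 - 2*Z**3.


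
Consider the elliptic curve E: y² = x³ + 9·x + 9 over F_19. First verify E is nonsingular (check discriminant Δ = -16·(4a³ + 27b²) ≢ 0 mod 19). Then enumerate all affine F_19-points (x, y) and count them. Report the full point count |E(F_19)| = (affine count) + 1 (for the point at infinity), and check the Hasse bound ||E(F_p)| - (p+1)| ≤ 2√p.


Affine points = {(0, 3), (0, 16), (1, 0), (2, 4), (2, 15), (3, 5), (3, 14), (7, 4), (7, 15), (8, 2), (8, 17), (10, 4), (10, 15), (13, 9), (13, 10), (15, 2), (15, 17)}; affine count = 17; |E(F_19)| = 18.

Discriminant check: Δ ∝ 4a³ + 27b² = 4·9³ + 27·9² = 4·729 + 27·81 ≡ 11 (mod 19). Nonzero ⇒ E is nonsingular.
For each x ∈ F_19, compute rhs = x³ + 9·x + 9 mod 19, then count y ∈ F_19 with y² ≡ rhs.
  x = 0: rhs = 9, matching y values: 3, 16 (2 points).
  x = 1: rhs = 0, matching y values: 0 (1 points).
  x = 2: rhs = 16, matching y values: 4, 15 (2 points).
  x = 3: rhs = 6, matching y values: 5, 14 (2 points).
  x = 4: rhs = 14, matching y values: none (0 points).
  x = 5: rhs = 8, matching y values: none (0 points).
  x = 6: rhs = 13, matching y values: none (0 points).
  x = 7: rhs = 16, matching y values: 4, 15 (2 points).
  x = 8: rhs = 4, matching y values: 2, 17 (2 points).
  x = 9: rhs = 2, matching y values: none (0 points).
  x = 10: rhs = 16, matching y values: 4, 15 (2 points).
  x = 11: rhs = 14, matching y values: none (0 points).
  x = 12: rhs = 2, matching y values: none (0 points).
  x = 13: rhs = 5, matching y values: 9, 10 (2 points).
  x = 14: rhs = 10, matching y values: none (0 points).
  x = 15: rhs = 4, matching y values: 2, 17 (2 points).
  x = 16: rhs = 12, matching y values: none (0 points).
  x = 17: rhs = 2, matching y values: none (0 points).
  x = 18: rhs = 18, matching y values: none (0 points).
Total affine count: 17.
Full point count |E(F_19)| = 17 + 1 = 18.
Hasse bound: |18 − (19+1)| = |-2| = 2 ≤ 2√19 ≈ 8.7178 ✓.


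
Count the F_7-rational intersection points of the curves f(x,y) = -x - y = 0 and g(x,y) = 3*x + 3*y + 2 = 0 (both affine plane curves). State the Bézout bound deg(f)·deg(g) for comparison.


Common zeros: ∅; count = 0; Bézout bound = 1.

deg(f) = 1, deg(g) = 1, so Bézout bound = 1.
Scan x ∈ F_7. For each x, list the y ∈ F_7 with f(x, y) ≡ 0 and those with g(x, y) ≡ 0 (mod 7); the common zeros in that column are the intersection.
  x = 0: f ≡ 0 at y ∈ {0}; g ≡ 0 at y ∈ {4}; common: ∅.
  x = 1: f ≡ 0 at y ∈ {6}; g ≡ 0 at y ∈ {3}; common: ∅.
  x = 2: f ≡ 0 at y ∈ {5}; g ≡ 0 at y ∈ {2}; common: ∅.
  x = 3: f ≡ 0 at y ∈ {4}; g ≡ 0 at y ∈ {1}; common: ∅.
  x = 4: f ≡ 0 at y ∈ {3}; g ≡ 0 at y ∈ {0}; common: ∅.
  x = 5: f ≡ 0 at y ∈ {2}; g ≡ 0 at y ∈ {6}; common: ∅.
  x = 6: f ≡ 0 at y ∈ {1}; g ≡ 0 at y ∈ {5}; common: ∅.
Collecting: common zeros = ∅, so the count is 0.
Comparison with the Bézout bound: 0 ≤ 1 = deg(f)·deg(g), as expected for curves with no common component (the affine F_7-count falls short of the bound because intersections may lie at infinity, over extension fields, or carry multiplicity).


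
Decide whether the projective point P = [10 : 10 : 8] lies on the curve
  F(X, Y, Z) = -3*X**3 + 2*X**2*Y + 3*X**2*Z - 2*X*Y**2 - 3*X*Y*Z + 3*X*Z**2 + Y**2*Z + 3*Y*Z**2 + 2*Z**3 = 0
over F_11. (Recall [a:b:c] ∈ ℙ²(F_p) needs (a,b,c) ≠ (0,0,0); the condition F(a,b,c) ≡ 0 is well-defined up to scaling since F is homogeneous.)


F(10,10,8) ≡ 2 (mod 11); P is NOT on the curve.

Evaluate F(10, 10, 8) term-by-term (mod 11).
  -3*X**3 ↦ -3·1000·1·1 = -3000
  2*X**2*Y ↦ 2·100·10·1 = 2000
  3*X**2*Z ↦ 3·100·1·8 = 2400
  -2*X*Y**2 ↦ -2·10·100·1 = -2000
  -3*X*Y*Z ↦ -3·10·10·8 = -2400
  3*X*Z**2 ↦ 3·10·1·64 = 1920
  Y**2*Z ↦ 1·1·100·8 = 800
  3*Y*Z**2 ↦ 3·1·10·64 = 1920
  2*Z**3 ↦ 2·1·1·512 = 1024
Sum: F(10, 10, 8) = (-3000) + (2000) + (2400) + (-2000) + (-2400) + (1920) + (800) + (1920) + (1024) = 2664.
Reducing mod 11: 2664 ≡ 2 (mod 11).
Since F(a, b, c) ≡ 2 ≠ 0 (mod 11), P does NOT lie on the curve.


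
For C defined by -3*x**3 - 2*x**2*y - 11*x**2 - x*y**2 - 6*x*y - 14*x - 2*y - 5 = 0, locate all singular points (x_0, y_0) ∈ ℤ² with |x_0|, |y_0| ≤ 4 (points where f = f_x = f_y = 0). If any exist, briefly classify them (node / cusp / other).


Singular points: {(-1, -1)}; classification: cusp.

Compute partial derivatives:
  f_x = -9*x**2 - 4*x*y - 22*x - y**2 - 6*y - 14.
  f_y = -2*x**2 - 2*x*y - 6*x - 2.
Scan x_0 ∈ {−4, ..., 4}. For each x_0, f_y(x_0, y) is a polynomial in y; find its integer roots y ∈ {−4, ..., 4}, then test f_x and f at those candidates.
  x = -4: f_y(-4, y) = 8*y - 10; no integer root y with |y| ≤ 4.
  x = -3: f_y(-3, y) = 6*y - 2; no integer root y with |y| ≤ 4.
  x = -2: f_y(-2, y) = 4*y + 2; no integer root y with |y| ≤ 4.
  x = -1: f_y(-1, y) = 2*y + 2; vanishes at y ∈ {-1}. (-1, -1): f_x = 0, f = 0 — SINGULAR.
  x = 0: f_y(0, y) = -2; no integer root y with |y| ≤ 4.
  x = 1: f_y(1, y) = -2*y - 10; no integer root y with |y| ≤ 4.
  x = 2: f_y(2, y) = -4*y - 22; no integer root y with |y| ≤ 4.
  x = 3: f_y(3, y) = -6*y - 38; no integer root y with |y| ≤ 4.
  x = 4: f_y(4, y) = -8*y - 58; no integer root y with |y| ≤ 4.
Only singular point on the grid: (-1, -1).
Classify: substitute x = -1 + u, y = -1 + v and expand: f = -3*u**3 - 2*u**2*v - u*v**2 + v**2.
No constant or linear terms (consistent with a singular point). Quadratic part: v**2. Cubic part: -3*u**3 - 2*u**2*v - u*v**2.
The quadratic part v**2 is a perfect square, so there is a single (double) tangent line v = 0, i.e. y = -1. Restricting the cubic part to that line (v = 0) leaves -3*u**3 ≠ 0, so f is not divisible by v and the branch is v² ≈ 3*u**3 to lowest order — this is a cusp.
Classification: cusp.


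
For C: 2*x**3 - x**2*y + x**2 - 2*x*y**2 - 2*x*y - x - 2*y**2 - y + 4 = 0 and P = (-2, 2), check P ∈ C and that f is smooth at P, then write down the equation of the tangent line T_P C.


Tangent line at P: 15*x + 7*y + 16 = 0.

Step 1: f(-2, 2) = 0, so P lies on C.
Step 2: partial derivatives
  f_x(x, y) = 6*x**2 - 2*x*y + 2*x - 2*y**2 - 2*y - 1, f_y(x, y) = -x**2 - 4*x*y - 2*x - 4*y - 1.
  f_x(P) = 15, f_y(P) = 7 (gradient nonzero, so P is smooth).
Step 3: tangent line at P: 15·(x − -2) + 7·(y − 2) = 0.
Expanding: 15*x + 7*y + 16 = 0.


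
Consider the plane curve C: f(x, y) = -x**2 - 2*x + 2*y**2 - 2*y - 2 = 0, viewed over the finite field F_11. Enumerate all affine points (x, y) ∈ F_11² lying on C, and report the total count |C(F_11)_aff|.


Affine F_11-points: {(0, 4), (0, 8), (1, 6), (4, 2), (4, 10), (5, 2), (5, 10), (8, 6), (9, 4), (9, 8), (10, 3), (10, 9)}; count = 12.

For each of the 121 pairs (x, y) ∈ F_11², evaluate f(x, y) mod 11. Record the zeros.
  x = 0: [0↦9, 1↦9, 2↦2, 3↦10, 4↦0, 5↦5, 6↦3, 7↦5, 8↦0, 9↦10, 10↦2]  zeros at y ∈ {4, 8}
  x = 1: [0↦6, 1↦6, 2↦10, 3↦7, 4↦8, 5↦2, 6↦0, 7↦2, 8↦8, 9↦7, 10↦10]  zeros at y ∈ {6}
  x = 2: [0↦1, 1↦1, 2↦5, 3↦2, 4↦3, 5↦8, 6↦6, 7↦8, 8↦3, 9↦2, 10↦5]  zeros at y ∈ ∅
  x = 3: [0↦5, 1↦5, 2↦9, 3↦6, 4↦7, 5↦1, 6↦10, 7↦1, 8↦7, 9↦6, 10↦9]  zeros at y ∈ ∅
  x = 4: [0↦7, 1↦7, 2↦0, 3↦8, 4↦9, 5↦3, 6↦1, 7↦3, 8↦9, 9↦8, 10↦0]  zeros at y ∈ {2, 10}
  x = 5: [0↦7, 1↦7, 2↦0, 3↦8, 4↦9, 5↦3, 6↦1, 7↦3, 8↦9, 9↦8, 10↦0]  zeros at y ∈ {2, 10}
  x = 6: [0↦5, 1↦5, 2↦9, 3↦6, 4↦7, 5↦1, 6↦10, 7↦1, 8↦7, 9↦6, 10↦9]  zeros at y ∈ ∅
  x = 7: [0↦1, 1↦1, 2↦5, 3↦2, 4↦3, 5↦8, 6↦6, 7↦8, 8↦3, 9↦2, 10↦5]  zeros at y ∈ ∅
  x = 8: [0↦6, 1↦6, 2↦10, 3↦7, 4↦8, 5↦2, 6↦0, 7↦2, 8↦8, 9↦7, 10↦10]  zeros at y ∈ {6}
  x = 9: [0↦9, 1↦9, 2↦2, 3↦10, 4↦0, 5↦5, 6↦3, 7↦5, 8↦0, 9↦10, 10↦2]  zeros at y ∈ {4, 8}
  x = 10: [0↦10, 1↦10, 2↦3, 3↦0, 4↦1, 5↦6, 6↦4, 7↦6, 8↦1, 9↦0, 10↦3]  zeros at y ∈ {3, 9}
Collecting zeros: affine points = {(0, 4), (0, 8), (1, 6), (4, 2), (4, 10), (5, 2), (5, 10), (8, 6), (9, 4), (9, 8), (10, 3), (10, 9)}.
Total count |C(F_11)_aff| = 12.


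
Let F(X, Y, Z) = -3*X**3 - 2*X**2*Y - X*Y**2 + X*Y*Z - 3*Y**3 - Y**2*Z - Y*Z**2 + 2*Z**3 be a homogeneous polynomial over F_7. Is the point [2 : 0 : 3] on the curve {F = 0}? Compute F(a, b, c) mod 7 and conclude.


F(2,0,3) ≡ 2 (mod 7); P is NOT on the curve.

Evaluate F(2, 0, 3) term-by-term (mod 7).
  -3*X**3 ↦ -3·8·1·1 = -24
  -2*X**2*Y ↦ -2·4·0·1 = 0
  -X*Y**2 ↦ -1·2·0·1 = 0
  X*Y*Z ↦ 1·2·0·3 = 0
  -3*Y**3 ↦ -3·1·0·1 = 0
  -Y**2*Z ↦ -1·1·0·3 = 0
  -Y*Z**2 ↦ -1·1·0·9 = 0
  2*Z**3 ↦ 2·1·1·27 = 54
Sum: F(2, 0, 3) = (-24) + (0) + (0) + (0) + (0) + (0) + (0) + (54) = 30.
Reducing mod 7: 30 ≡ 2 (mod 7).
Since F(a, b, c) ≡ 2 ≠ 0 (mod 7), P does NOT lie on the curve.


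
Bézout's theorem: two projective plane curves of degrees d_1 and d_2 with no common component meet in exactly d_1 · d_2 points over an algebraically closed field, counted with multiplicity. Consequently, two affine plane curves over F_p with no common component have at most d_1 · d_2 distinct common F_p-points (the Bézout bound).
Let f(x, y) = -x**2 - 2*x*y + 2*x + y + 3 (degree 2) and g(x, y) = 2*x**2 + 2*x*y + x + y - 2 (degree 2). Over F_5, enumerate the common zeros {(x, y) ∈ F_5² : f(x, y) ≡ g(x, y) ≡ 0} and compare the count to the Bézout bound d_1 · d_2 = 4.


Common zeros: {(0, 2), (3, 3)}; count = 2; Bézout bound = 4.

deg(f) = 2, deg(g) = 2, so Bézout bound = 4.
Scan x ∈ F_5. For each x, list the y ∈ F_5 with f(x, y) ≡ 0 and those with g(x, y) ≡ 0 (mod 5); the common zeros in that column are the intersection.
  x = 0: f ≡ 0 at y ∈ {2}; g ≡ 0 at y ∈ {2}; common: {2}.
  x = 1: f ≡ 0 at y ∈ {4}; g ≡ 0 at y ∈ {3}; common: ∅.
  x = 2: f ≡ 0 at y ∈ {1}; g ≡ 0 at y ∈ ∅; common: ∅.
  x = 3: f ≡ 0 at y ∈ {0, 1, 2, 3, 4}; g ≡ 0 at y ∈ {3}; common: {3}.
  x = 4: f ≡ 0 at y ∈ {0}; g ≡ 0 at y ∈ {4}; common: ∅.
Collecting: common zeros = {(0, 2), (3, 3)}, so the count is 2.
Comparison with the Bézout bound: 2 ≤ 4 = deg(f)·deg(g), as expected for curves with no common component (the affine F_5-count falls short of the bound because intersections may lie at infinity, over extension fields, or carry multiplicity).


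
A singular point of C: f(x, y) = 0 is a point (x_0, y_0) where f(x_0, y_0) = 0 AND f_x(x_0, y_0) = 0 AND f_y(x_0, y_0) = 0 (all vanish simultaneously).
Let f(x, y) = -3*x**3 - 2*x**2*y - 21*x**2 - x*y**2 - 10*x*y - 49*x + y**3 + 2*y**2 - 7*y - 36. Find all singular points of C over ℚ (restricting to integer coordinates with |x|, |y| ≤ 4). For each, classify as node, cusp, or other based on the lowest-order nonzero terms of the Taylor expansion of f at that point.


Singular points: {(-2, -1)}; classification: node.

Compute partial derivatives:
  f_x = -9*x**2 - 4*x*y - 42*x - y**2 - 10*y - 49.
  f_y = -2*x**2 - 2*x*y - 10*x + 3*y**2 + 4*y - 7.
Scan x_0 ∈ {−4, ..., 4}. For each x_0, f_y(x_0, y) is a polynomial in y; find its integer roots y ∈ {−4, ..., 4}, then test f_x and f at those candidates.
  x = -4: f_y(-4, y) = 3*y**2 + 12*y + 1; no integer root y with |y| ≤ 4.
  x = -3: f_y(-3, y) = 3*y**2 + 10*y + 5; no integer root y with |y| ≤ 4.
  x = -2: f_y(-2, y) = 3*y**2 + 8*y + 5; vanishes at y ∈ {-1}. (-2, -1): f_x = 0, f = 0 — SINGULAR.
  x = -1: f_y(-1, y) = 3*y**2 + 6*y + 1; no integer root y with |y| ≤ 4.
  x = 0: f_y(0, y) = 3*y**2 + 4*y - 7; vanishes at y ∈ {1}. (0, 1): f_x = -60 ≠ 0.
  x = 1: f_y(1, y) = 3*y**2 + 2*y - 19; no integer root y with |y| ≤ 4.
  x = 2: f_y(2, y) = 3*y**2 - 35; no integer root y with |y| ≤ 4.
  x = 3: f_y(3, y) = 3*y**2 - 2*y - 55; no integer root y with |y| ≤ 4.
  x = 4: f_y(4, y) = 3*y**2 - 4*y - 79; no integer root y with |y| ≤ 4.
Only singular point on the grid: (-2, -1).
Classify: substitute x = -2 + u, y = -1 + v and expand: f = -3*u**3 - 2*u**2*v - u**2 - u*v**2 + v**3 + v**2.
No constant or linear terms (consistent with a singular point). Quadratic part: -u**2 + v**2. Cubic part: -3*u**3 - 2*u**2*v - u*v**2 + v**3.
The quadratic part v**2 - u**2 = (v − u)(v + u) splits into two distinct linear factors, so there are two distinct tangent lines y − -1 = ±(x − -2) — this is a node (ordinary double point).
Classification: node.


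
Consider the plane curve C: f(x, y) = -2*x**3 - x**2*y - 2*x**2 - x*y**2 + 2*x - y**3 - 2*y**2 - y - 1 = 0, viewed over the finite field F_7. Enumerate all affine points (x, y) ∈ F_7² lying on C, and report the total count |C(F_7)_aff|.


Affine F_7-points: {(0, 3), (1, 3), (2, 0), (5, 5), (6, 1), (6, 4)}; count = 6.

For each of the 49 pairs (x, y) ∈ F_7², evaluate f(x, y) mod 7. Record the zeros.
  x = 0: [0↦6, 1↦2, 2↦2, 3↦0, 4↦4, 5↦1, 6↦6]  zeros at y ∈ {3}
  x = 1: [0↦4, 1↦5, 2↦1, 3↦0, 4↦3, 5↦4, 6↦4]  zeros at y ∈ {3}
  x = 2: [0↦0, 1↦4, 2↦1, 3↦6, 4↦6, 5↦2, 6↦2]  zeros at y ∈ {0}
  x = 3: [0↦3, 1↦1, 2↦4, 3↦6, 4↦1, 5↦4, 6↦2]  zeros at y ∈ ∅
  x = 4: [0↦1, 1↦5, 2↦5, 3↦2, 4↦4, 5↦5, 6↦6]  zeros at y ∈ ∅
  x = 5: [0↦3, 1↦4, 2↦6, 3↦3, 4↦3, 5↦0, 6↦2]  zeros at y ∈ {5}
  x = 6: [0↦4, 1↦0, 2↦2, 3↦4, 4↦0, 5↦5, 6↦6]  zeros at y ∈ {1, 4}
Collecting zeros: affine points = {(0, 3), (1, 3), (2, 0), (5, 5), (6, 1), (6, 4)}.
Total count |C(F_7)_aff| = 6.
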